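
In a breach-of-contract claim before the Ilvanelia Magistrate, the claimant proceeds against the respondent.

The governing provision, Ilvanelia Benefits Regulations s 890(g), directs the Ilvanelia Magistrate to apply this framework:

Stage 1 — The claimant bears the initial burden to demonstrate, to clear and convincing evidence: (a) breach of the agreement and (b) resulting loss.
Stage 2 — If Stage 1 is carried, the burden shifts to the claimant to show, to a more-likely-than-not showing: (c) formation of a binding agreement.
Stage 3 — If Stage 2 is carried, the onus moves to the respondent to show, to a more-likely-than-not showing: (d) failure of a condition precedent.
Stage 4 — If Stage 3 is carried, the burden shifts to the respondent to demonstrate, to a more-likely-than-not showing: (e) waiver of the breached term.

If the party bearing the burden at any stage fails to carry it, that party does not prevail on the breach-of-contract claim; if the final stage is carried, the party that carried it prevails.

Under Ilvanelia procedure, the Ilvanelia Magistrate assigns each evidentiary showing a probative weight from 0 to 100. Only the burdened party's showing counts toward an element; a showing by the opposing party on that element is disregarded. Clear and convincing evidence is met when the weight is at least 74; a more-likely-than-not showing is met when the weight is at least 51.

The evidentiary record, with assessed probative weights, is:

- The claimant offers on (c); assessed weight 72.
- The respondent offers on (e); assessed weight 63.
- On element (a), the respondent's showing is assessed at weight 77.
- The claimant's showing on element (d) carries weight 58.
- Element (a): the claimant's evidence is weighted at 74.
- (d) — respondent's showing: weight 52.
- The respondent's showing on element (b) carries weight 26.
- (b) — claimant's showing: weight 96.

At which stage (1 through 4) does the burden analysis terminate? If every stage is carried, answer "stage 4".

Stage 1 — burden on claimant; standard: clear and convincing evidence (weight is at least 74).
    (a): 74 (respondent's 77 disregarded) ≥ 74 [met]
    (b): 96 (respondent's 26 disregarded) ≥ 74 [met]
  Stage 1 is satisfied; the claimant continues to bear the burden.
Stage 2 — burden on claimant; standard: a more-likely-than-not showing (weight is at least 51).
    (c): 72 ≥ 51 [met]
  All elements met. The burden passes to the respondent.
Stage 3 — burden on respondent; standard: a more-likely-than-not showing (weight is at least 51).
    (d): 52 (claimant's 58 disregarded) ≥ 51 [met]
  Stage 3 is satisfied; the respondent continues to bear the burden.
Stage 4 — burden on respondent; standard: a more-likely-than-not showing (weight is at least 51).
    (e): 63 ≥ 51 [met]
  Stage 4 carried; the final stage is satisfied.
With every stage satisfied, the respondent prevails.

stage 4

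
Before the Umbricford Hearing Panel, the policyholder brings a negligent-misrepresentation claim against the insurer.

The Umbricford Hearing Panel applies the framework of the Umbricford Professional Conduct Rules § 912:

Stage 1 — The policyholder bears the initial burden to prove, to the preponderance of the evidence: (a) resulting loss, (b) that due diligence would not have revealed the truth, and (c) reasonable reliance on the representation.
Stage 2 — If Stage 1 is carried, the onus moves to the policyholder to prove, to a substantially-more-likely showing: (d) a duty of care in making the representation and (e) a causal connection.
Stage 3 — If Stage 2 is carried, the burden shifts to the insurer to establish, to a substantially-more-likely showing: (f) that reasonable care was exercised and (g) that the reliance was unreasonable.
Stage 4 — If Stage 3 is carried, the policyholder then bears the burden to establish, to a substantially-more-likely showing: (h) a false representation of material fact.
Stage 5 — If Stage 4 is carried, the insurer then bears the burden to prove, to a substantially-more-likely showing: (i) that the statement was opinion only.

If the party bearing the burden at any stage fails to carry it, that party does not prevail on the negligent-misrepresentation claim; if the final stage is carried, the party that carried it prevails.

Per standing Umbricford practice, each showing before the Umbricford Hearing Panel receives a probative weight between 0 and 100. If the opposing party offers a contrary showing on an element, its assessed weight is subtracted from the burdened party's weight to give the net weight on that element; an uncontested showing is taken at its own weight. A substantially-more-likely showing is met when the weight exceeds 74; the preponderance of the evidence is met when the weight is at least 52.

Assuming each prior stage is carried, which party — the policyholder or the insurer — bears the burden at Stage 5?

Stage 5's rule assigns the burden to the insurer (to a substantially-more-likely showing).

insurer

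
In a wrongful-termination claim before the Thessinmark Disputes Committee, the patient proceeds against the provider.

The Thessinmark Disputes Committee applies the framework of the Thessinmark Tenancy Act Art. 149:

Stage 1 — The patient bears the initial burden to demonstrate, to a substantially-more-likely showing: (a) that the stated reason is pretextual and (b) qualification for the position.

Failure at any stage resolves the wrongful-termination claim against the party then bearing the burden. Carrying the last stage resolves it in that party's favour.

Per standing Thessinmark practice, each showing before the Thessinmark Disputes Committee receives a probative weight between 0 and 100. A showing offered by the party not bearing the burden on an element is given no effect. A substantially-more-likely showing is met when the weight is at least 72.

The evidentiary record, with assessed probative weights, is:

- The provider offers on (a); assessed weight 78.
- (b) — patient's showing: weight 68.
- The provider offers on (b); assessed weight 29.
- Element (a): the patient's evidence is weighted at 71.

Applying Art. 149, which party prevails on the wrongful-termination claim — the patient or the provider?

At Stage 1 the patient must meet a substantially-more-likely showing (weight is at least 72): on (a) the weight is 71 (the provider's 78 is given no effect), < 72, so (a) does not meet the standard; on (b) the weight is 68 (the provider's 29 is given no effect), which does not reach 72, so (b) does not meet the standard.
  Stage 1 not carried; the patient fails its burden.
So the provider prevails.

provider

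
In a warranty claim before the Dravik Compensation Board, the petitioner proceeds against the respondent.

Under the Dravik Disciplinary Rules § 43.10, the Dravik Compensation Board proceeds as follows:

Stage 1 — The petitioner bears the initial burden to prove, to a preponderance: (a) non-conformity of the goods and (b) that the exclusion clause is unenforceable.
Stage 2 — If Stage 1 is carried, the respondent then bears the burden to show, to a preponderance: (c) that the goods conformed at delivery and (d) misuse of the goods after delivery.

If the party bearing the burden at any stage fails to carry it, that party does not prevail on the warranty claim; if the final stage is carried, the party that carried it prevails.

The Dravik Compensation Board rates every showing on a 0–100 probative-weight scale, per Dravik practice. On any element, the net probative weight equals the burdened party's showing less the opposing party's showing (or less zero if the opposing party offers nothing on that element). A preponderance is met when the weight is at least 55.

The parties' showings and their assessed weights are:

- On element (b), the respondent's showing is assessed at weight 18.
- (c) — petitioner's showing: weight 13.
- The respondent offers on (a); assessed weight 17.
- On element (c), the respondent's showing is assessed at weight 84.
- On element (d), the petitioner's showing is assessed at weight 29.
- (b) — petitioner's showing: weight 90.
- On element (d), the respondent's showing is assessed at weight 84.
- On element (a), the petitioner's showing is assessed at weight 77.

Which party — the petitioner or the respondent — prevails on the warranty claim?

At Stage 1 the petitioner must meet a preponderance (weight is at least 55): on (a) the weight is 77 less the opposing 17 gives net 60, which does reach 55, so (a) meets the standard; on (b) the weight is 90 less the opposing 18 gives net 72, ≥ 55, so (b) meets the standard.
  Stage 1 is satisfied; the onus moves to the respondent.
At Stage 2 the respondent must meet a preponderance (weight is at least 55): on (c) the weight is 84 less the opposing 13 gives net 71, which does reach 55, so (c) meets the standard; on (d) the weight is 84 less the opposing 29 gives net 55, which does reach 55, so (d) meets the standard.
  The respondent carries the last stage.
All stages carried — the respondent prevails.

respondent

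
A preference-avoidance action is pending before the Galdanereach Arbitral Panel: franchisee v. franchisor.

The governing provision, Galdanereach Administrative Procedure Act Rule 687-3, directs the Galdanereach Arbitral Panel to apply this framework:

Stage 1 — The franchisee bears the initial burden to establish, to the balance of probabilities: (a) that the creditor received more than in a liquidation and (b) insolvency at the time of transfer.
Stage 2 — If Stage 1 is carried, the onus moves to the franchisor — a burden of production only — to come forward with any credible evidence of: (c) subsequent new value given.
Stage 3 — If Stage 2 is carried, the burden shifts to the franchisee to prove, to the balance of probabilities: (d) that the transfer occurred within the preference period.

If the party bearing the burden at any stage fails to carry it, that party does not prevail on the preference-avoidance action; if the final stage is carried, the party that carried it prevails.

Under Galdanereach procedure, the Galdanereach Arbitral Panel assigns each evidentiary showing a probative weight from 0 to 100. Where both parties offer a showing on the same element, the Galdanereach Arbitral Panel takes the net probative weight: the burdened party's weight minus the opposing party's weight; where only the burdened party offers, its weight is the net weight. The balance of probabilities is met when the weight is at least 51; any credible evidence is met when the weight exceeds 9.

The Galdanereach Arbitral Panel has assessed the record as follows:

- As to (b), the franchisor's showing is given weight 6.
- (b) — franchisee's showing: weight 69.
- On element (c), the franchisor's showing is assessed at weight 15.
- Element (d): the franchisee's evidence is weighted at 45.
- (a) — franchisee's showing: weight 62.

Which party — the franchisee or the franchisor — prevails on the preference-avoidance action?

Stage 1 (franchisee, the balance of probabilities, weight is at least 51): (a) 62 ≥ 51 — meets; (b) net 69−6=63 ≥ 51 — meets.
  Stage 1 is satisfied; the onus moves to the franchisor.
Stage 2 (franchisor, any credible evidence, weight exceeds 9): (c) 15 > 9 — meets.
  Stage 2 carried; the burden shifts to the franchisee.
Stage 3 (franchisee, the balance of probabilities, weight is at least 51): (d) 45 < 51 — fails.
  The franchisee does not carry Stage 3.
The analysis ends at Stage 3; the franchisor prevails.

franchisor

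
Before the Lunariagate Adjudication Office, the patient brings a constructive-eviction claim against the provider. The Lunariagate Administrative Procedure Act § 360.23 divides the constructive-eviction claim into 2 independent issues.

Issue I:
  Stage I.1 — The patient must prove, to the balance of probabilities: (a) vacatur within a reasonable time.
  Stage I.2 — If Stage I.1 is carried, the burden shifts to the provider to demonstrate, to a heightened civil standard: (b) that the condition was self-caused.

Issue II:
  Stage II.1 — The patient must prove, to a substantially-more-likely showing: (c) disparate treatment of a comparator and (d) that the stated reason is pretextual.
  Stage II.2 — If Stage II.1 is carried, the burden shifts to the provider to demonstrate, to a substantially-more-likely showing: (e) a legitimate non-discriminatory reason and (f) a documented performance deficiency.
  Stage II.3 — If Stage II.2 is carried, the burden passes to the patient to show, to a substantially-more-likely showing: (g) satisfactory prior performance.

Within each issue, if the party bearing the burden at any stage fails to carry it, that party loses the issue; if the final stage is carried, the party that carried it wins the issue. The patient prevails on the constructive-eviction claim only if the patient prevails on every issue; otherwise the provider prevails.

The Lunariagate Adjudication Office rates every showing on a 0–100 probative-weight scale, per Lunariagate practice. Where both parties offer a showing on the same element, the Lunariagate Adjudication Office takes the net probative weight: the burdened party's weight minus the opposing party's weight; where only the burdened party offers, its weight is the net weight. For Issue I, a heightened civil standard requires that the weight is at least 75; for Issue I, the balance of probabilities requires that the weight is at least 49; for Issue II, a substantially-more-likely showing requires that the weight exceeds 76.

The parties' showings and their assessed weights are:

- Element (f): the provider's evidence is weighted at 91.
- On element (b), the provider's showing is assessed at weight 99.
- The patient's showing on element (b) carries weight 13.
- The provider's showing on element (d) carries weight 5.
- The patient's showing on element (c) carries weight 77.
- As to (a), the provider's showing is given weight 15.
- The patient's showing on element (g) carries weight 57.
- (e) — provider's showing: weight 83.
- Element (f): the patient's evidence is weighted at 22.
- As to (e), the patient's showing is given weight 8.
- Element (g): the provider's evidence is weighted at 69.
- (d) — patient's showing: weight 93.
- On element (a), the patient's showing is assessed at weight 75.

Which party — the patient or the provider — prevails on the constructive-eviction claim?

— Issue I —
Stage I.1 — burden on patient; standard: the balance of probabilities (weight is at least 49).
    (a): 75 − 15 = 60 ≥ 49 [met]
  Stage I.1 carried; the burden shifts to the provider.
Stage I.2 — burden on provider; standard: a heightened civil standard (weight is at least 75).
    (b): 99 − 13 = 86 ≥ 75 [met]
  Stage I.2 carried; the final stage is satisfied.
All stages carried — the provider prevails on this issue.
— Issue II —
At Stage II.1 the patient must meet a substantially-more-likely showing (weight exceeds 76): on (c) the weight is 77, > 76, so (c) meets the standard; on (d) the weight is 93 less the opposing 5 gives net 88, > 76, so (d) meets the standard.
  Stage II.1 carried; the burden shifts to the provider.
At Stage II.2 the provider must meet a substantially-more-likely showing (weight exceeds 76): on (e) the weight is 83 less the opposing 8 gives net 75, which does not exceed 76, so (e) does not meet the standard; on (f) the weight is 91 less the opposing 22 gives net 69, which does not exceed 76, so (f) does not meet the standard.
  Not every element is met, so the provider fails to carry Stage II.2.
So the patient prevails on this issue.
Per-issue: Issue I → provider; Issue II → patient. The patient must prevail on every issue; overall, the provider prevails.

provider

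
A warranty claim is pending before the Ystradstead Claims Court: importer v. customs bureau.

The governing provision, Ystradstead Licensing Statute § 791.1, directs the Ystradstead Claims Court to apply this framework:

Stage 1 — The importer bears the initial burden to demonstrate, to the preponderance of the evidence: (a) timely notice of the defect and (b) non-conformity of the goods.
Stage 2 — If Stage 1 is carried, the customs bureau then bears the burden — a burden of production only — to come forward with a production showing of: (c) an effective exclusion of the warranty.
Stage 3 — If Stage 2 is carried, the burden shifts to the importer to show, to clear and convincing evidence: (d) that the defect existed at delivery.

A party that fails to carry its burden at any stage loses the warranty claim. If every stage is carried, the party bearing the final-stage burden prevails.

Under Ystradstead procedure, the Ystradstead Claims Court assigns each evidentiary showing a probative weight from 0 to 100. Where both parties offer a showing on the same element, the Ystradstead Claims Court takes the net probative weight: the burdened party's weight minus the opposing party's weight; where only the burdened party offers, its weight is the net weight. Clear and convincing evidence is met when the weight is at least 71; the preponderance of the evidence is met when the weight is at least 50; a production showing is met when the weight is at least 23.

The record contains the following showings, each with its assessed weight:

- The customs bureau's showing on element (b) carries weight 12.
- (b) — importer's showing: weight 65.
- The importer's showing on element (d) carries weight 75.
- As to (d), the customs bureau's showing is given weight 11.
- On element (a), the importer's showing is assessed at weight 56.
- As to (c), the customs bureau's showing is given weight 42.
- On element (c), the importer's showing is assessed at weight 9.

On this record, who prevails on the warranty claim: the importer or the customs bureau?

Stage 1 (importer, the preponderance of the evidence, weight is at least 50): (a) 56 ≥ 50 — meets; (b) net 65−12=53 ≥ 50 — meets.
  Stage 1 carried; the burden shifts to the customs bureau.
Stage 2 (customs bureau, a production showing, weight is at least 23): (c) net 42−9=33 ≥ 23 — meets.
  All elements met. The burden passes to the importer.
Stage 3 (importer, clear and convincing evidence, weight is at least 71): (d) net 75−11=64 < 71 — fails.
  The importer does not carry Stage 3.
The customs bureau prevails.

customs bureau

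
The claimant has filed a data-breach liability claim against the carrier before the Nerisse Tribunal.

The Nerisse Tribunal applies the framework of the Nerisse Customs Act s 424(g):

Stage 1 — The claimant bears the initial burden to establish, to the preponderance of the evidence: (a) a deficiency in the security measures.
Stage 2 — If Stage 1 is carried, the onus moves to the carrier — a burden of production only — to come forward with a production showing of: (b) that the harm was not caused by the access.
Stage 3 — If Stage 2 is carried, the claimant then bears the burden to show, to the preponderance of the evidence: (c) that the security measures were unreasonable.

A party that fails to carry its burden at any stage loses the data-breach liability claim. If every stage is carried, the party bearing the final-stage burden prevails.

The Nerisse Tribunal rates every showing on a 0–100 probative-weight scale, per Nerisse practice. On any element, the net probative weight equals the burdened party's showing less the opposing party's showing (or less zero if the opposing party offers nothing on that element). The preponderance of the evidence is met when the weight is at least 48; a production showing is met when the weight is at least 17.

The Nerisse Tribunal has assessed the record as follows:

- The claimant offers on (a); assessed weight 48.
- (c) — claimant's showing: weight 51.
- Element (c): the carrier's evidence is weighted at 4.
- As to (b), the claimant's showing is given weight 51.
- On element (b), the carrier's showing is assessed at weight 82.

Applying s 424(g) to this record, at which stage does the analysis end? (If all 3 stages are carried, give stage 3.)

Stage 1 (claimant, the preponderance of the evidence, weight is at least 48): (a) 48 ≥ 48 — meets.
  Stage 1 carried; the burden shifts to the carrier.
Stage 2 (carrier, a production showing, weight is at least 17): (b) net 82−51=31 ≥ 17 — meets.
  The carrier carries Stage 2; the claimant now bears the burden.
Stage 3 (claimant, the preponderance of the evidence, weight is at least 48): (c) net 51−4=47 < 48 — fails.
  The claimant does not carry Stage 3.
The carrier prevails.

stage 3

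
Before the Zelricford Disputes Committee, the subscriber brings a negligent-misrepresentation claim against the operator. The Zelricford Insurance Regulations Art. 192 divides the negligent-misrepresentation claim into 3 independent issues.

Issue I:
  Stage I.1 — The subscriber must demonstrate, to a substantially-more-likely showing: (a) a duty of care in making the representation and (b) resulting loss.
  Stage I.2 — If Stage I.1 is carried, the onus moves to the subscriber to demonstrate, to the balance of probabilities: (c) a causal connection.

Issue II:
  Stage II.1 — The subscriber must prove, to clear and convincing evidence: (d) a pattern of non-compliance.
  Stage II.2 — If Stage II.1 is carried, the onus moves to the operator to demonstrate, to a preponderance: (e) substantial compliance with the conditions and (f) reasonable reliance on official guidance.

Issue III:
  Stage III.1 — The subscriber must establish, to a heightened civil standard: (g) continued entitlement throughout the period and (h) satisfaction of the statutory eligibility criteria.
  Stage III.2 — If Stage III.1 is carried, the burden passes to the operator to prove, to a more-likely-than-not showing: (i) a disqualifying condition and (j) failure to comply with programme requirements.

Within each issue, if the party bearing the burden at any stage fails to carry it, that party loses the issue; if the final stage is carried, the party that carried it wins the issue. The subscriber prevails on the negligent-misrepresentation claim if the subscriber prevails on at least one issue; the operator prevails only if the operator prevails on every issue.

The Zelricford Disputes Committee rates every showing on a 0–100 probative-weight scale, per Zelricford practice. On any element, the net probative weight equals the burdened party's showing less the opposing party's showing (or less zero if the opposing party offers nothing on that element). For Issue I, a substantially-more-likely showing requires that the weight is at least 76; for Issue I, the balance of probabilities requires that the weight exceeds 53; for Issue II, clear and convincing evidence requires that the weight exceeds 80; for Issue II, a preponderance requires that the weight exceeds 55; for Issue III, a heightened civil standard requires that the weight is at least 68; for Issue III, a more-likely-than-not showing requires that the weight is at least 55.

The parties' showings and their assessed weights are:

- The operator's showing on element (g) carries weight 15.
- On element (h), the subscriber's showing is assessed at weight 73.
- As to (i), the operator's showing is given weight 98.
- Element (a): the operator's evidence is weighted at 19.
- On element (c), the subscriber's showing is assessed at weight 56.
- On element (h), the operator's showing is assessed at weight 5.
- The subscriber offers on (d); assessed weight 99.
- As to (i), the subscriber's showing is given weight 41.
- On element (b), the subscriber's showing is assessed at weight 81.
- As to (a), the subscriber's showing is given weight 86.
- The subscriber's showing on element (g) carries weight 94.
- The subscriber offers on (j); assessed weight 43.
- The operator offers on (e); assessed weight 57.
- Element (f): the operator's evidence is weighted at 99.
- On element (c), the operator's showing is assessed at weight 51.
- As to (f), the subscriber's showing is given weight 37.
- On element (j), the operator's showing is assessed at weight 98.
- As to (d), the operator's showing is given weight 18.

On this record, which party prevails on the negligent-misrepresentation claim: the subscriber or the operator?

— Issue I —
Stage I.1 — burden on subscriber; standard: a substantially-more-likely showing (weight is at least 76).
    (a): 86 − 19 = 67 < 76 [not met]
    (b): 81 ≥ 76 [met]
  Stage I.1 not carried; the subscriber fails its burden.
The operator prevails on this issue.
— Issue II —
At Stage II.1 the subscriber must meet clear and convincing evidence (weight exceeds 80): on (d) the weight is 99 less the opposing 18 gives net 81, which does exceed 80, so (d) meets the standard.
  Stage II.1 carried; the burden shifts to the operator.
At Stage II.2 the operator must meet a preponderance (weight exceeds 55): on (e) the weight is 57, which does exceed 55, so (e) meets the standard; on (f) the weight is 99 less the opposing 37 gives net 62, > 55, so (f) meets the standard.
  Stage II.2 carried; the final stage is satisfied.
With every stage satisfied, the operator prevails on this issue.
— Issue III —
At Stage III.1 the subscriber must meet a heightened civil standard (weight is at least 68): on (g) the weight is 94 less the opposing 15 gives net 79, ≥ 68, so (g) meets the standard; on (h) the weight is 73 less the opposing 5 gives net 68, which does reach 68, so (h) meets the standard.
  All elements met. The burden passes to the operator.
At Stage III.2 the operator must meet a more-likely-than-not showing (weight is at least 55): on (i) the weight is 98 less the opposing 41 gives net 57, which does reach 55, so (i) meets the standard; on (j) the weight is 98 less the opposing 43 gives net 55, ≥ 55, so (j) meets the standard.
  Stage III.2 carried; the final stage is satisfied.
Every stage carried; the operator prevails on this issue.
Per-issue: Issue I → operator; Issue II → operator; Issue III → operator. The subscriber must prevail on at least one issue; overall, the operator prevails.

operator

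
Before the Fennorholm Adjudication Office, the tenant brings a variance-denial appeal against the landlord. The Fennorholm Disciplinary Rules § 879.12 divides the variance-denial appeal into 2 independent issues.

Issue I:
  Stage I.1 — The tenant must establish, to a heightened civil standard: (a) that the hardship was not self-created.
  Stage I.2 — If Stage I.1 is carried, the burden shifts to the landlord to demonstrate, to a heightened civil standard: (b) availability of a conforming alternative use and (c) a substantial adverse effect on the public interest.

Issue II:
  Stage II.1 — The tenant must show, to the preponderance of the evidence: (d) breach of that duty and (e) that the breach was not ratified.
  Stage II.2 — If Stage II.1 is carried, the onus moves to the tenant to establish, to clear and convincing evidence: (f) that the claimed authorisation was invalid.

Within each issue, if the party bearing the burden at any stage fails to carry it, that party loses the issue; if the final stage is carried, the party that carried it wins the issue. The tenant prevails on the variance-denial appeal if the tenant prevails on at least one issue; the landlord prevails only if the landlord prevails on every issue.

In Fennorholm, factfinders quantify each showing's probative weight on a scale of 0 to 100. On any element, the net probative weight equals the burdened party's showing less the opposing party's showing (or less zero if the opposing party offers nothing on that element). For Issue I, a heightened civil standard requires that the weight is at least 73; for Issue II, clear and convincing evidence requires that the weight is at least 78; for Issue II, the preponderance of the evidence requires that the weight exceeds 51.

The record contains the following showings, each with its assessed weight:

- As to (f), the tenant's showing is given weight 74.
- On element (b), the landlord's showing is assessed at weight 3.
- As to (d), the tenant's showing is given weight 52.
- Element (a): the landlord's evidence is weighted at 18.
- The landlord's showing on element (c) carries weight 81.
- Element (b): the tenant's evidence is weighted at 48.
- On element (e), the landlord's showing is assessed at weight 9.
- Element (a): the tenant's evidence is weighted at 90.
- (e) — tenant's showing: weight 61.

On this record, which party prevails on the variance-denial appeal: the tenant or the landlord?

landlord

— Issue I —
Stage I.1 (tenant, a heightened civil standard, weight is at least 73): (a) net 90−18=72 < 73 — fails.
  Stage I.1 not carried; the tenant fails its burden.
The analysis ends at Stage I.1; the landlord prevails on this issue.
— Issue II —
Stage II.1 — burden on tenant; standard: the preponderance of the evidence (weight exceeds 51).
    (d): 52 > 51 [met]
    (e): 61 − 9 = 52 > 51 [met]
  All elements met. The tenant retains the burden for Stage II.2.
Stage II.2 — burden on tenant; standard: clear and convincing evidence (weight is at least 78).
    (f): 74 < 78 [not met]
  Not every element is met, so the tenant fails to carry Stage II.2.
The analysis ends at Stage II.2; the landlord prevails on this issue.
Per-issue: Issue I → landlord; Issue II → landlord. The tenant must prevail on at least one issue; overall, the landlord prevails.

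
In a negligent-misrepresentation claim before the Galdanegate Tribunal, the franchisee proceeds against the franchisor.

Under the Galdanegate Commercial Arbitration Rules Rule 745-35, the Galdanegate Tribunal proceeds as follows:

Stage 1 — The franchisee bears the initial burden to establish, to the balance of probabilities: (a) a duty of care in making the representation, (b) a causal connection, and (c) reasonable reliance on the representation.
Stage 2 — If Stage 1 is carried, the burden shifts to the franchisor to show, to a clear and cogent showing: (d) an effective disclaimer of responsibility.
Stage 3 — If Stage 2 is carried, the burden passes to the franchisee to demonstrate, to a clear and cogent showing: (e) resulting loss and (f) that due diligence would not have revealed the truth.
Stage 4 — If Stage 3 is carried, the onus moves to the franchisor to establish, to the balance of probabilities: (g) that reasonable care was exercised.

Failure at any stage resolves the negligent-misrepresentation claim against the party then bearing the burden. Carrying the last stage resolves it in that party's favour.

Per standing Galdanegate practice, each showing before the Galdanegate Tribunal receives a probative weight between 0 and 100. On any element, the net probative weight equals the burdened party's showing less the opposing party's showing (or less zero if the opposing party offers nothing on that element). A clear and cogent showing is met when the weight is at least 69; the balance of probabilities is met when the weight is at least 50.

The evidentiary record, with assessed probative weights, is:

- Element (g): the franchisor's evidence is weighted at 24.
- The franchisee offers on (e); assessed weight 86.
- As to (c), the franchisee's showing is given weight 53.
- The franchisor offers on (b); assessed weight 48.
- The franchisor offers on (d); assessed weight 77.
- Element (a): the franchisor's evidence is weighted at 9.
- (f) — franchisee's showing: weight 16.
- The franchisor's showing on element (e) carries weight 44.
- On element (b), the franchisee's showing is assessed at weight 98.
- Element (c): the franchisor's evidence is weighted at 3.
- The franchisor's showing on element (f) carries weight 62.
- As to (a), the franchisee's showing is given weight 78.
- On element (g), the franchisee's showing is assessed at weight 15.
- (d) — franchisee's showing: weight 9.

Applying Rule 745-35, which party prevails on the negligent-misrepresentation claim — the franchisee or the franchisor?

franchisee

Stage 1 — burden on franchisee; standard: the balance of probabilities (weight is at least 50).
    (a): 78 − 9 = 69 ≥ 50 [met]
    (b): 98 − 48 = 50 ≥ 50 [met]
    (c): 53 − 3 = 50 ≥ 50 [met]
  All elements met. The burden passes to the franchisor.
Stage 2 — burden on franchisor; standard: a clear and cogent showing (weight is at least 69).
    (d): 77 − 9 = 68 < 69 [not met]
  The franchisor does not carry Stage 2.
The analysis ends at Stage 2; the franchisee prevails.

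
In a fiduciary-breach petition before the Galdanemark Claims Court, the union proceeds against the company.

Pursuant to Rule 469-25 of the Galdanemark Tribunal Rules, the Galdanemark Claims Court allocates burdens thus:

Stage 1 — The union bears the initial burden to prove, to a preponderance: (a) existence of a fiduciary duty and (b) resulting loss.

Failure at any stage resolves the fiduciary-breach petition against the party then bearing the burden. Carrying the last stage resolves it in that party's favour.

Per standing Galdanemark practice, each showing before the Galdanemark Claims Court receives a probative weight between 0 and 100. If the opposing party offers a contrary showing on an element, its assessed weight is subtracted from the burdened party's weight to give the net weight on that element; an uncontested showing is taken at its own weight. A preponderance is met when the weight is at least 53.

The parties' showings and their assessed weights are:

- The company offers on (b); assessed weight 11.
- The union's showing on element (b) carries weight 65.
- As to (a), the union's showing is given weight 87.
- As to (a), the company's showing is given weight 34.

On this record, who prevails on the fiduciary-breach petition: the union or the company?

union

Stage 1 (union, a preponderance, weight is at least 53): (a) net 87−34=53 ≥ 53 — meets; (b) net 65−11=54 ≥ 53 — meets.
  Stage 1 carried; the final stage is satisfied.
All stages carried — the union prevails.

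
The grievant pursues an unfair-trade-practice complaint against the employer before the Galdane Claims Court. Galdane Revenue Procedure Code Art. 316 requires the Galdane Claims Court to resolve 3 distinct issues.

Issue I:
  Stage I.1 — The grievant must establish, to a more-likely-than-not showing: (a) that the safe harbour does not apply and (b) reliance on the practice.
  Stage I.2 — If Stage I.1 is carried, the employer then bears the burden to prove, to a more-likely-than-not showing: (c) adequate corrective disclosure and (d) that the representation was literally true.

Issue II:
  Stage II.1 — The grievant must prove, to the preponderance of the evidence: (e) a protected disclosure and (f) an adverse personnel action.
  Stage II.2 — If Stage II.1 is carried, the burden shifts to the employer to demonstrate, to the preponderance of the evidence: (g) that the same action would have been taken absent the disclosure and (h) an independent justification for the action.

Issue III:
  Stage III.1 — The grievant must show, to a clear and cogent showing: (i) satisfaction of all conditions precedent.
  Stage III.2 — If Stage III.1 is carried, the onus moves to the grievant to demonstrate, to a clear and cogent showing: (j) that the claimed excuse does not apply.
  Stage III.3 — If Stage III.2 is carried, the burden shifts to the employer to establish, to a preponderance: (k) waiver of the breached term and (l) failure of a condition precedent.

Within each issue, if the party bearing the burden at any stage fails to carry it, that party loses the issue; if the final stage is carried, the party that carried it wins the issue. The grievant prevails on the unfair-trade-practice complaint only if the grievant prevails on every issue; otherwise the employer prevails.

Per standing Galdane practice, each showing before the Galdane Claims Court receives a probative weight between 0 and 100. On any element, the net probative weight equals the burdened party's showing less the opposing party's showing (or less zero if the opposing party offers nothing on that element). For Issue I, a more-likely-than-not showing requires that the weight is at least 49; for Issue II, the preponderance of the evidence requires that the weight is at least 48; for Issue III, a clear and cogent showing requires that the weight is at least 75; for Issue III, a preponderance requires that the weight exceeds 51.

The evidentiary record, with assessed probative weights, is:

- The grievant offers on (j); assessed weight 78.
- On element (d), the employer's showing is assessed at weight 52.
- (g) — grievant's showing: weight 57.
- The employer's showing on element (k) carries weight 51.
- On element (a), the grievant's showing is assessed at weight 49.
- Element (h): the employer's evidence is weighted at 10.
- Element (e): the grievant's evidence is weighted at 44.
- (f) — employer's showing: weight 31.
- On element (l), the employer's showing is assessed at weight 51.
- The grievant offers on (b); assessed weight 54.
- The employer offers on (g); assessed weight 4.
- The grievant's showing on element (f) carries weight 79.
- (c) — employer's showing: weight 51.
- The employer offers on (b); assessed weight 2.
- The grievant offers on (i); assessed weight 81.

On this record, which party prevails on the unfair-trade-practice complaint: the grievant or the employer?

— Issue I —
Stage I.1 — burden on grievant; standard: a more-likely-than-not showing (weight is at least 49).
    (a): 49 ≥ 49 [met]
    (b): 54 − 2 = 52 ≥ 49 [met]
  Stage I.1 carried; the burden shifts to the employer.
Stage I.2 — burden on employer; standard: a more-likely-than-not showing (weight is at least 49).
    (c): 51 ≥ 49 [met]
    (d): 52 ≥ 49 [met]
  All elements met at the final stage.
With every stage satisfied, the employer prevails on this issue.
— Issue II —
Stage II.1 — burden on grievant; standard: the preponderance of the evidence (weight is at least 48).
    (e): 44 < 48 [not met]
    (f): 79 − 31 = 48 ≥ 48 [met]
  Stage II.1 not carried; the grievant fails its burden.
The analysis ends at Stage II.1; the employer prevails on this issue.
— Issue III —
Stage III.1 — burden on grievant; standard: a clear and cogent showing (weight is at least 75).
    (i): 81 ≥ 75 [met]
  Stage III.1 carried; the burden remains with the grievant.
Stage III.2 — burden on grievant; standard: a clear and cogent showing (weight is at least 75).
    (j): 78 ≥ 75 [met]
  All elements met. The burden passes to the employer.
Stage III.3 — burden on employer; standard: a preponderance (weight exceeds 51).
    (k): 51 ≤ 51 [not met]
    (l): 51 ≤ 51 [not met]
  Stage III.3 not carried; the employer fails its burden.
So the grievant prevails on this issue.
Per-issue: Issue I → employer; Issue II → employer; Issue III → grievant. The grievant must prevail on every issue; overall, the employer prevails.

employer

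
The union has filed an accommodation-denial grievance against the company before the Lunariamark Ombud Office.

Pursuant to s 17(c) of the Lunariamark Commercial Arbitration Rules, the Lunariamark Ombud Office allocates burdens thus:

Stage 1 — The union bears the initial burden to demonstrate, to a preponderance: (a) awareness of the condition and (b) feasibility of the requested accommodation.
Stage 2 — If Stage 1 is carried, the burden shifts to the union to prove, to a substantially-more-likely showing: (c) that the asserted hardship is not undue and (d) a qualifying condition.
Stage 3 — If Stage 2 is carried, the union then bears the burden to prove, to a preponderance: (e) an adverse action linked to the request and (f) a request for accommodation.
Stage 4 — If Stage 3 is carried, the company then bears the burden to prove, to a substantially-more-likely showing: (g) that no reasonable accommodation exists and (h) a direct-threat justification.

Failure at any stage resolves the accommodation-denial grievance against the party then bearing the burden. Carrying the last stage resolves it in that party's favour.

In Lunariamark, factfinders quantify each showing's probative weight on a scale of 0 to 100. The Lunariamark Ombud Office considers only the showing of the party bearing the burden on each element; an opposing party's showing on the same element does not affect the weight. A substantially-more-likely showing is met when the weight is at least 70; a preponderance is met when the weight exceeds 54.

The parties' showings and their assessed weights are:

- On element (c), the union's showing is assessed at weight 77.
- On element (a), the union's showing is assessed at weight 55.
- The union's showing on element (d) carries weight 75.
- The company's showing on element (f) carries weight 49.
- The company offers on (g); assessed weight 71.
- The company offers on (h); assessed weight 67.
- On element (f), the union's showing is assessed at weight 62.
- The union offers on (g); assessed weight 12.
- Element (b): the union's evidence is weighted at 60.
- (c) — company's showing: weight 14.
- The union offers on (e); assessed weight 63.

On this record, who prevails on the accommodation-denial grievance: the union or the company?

At Stage 1 the union must meet a preponderance (weight exceeds 54): on (a) the weight is 55, which does exceed 54, so (a) meets the standard; on (b) the weight is 60, which does exceed 54, so (b) meets the standard.
  All elements met. The union retains the burden for Stage 2.
At Stage 2 the union must meet a substantially-more-likely showing (weight is at least 70): on (c) the weight is 77 (the company's 14 is given no effect), ≥ 70, so (c) meets the standard; on (d) the weight is 75, which does reach 70, so (d) meets the standard.
  All elements met. The union retains the burden for Stage 3.
At Stage 3 the union must meet a preponderance (weight exceeds 54): on (e) the weight is 63, > 54, so (e) meets the standard; on (f) the weight is 62 (the company's 49 is given no effect), which does exceed 54, so (f) meets the standard.
  Stage 3 carried; the burden shifts to the company.
At Stage 4 the company must meet a substantially-more-likely showing (weight is at least 70): on (g) the weight is 71 (the union's 12 is given no effect), which does reach 70, so (g) meets the standard; on (h) the weight is 67, which does not reach 70, so (h) does not meet the standard.
  Stage 4 not carried; the company fails its burden.
So the union prevails.

union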